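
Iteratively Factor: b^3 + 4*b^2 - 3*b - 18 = (b + 3)*(b^2 + b - 6) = (b + 3)^2*(b - 2)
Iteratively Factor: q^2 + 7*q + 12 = (q + 3)*(q + 4)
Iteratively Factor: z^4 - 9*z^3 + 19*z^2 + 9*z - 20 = (z - 1)*(z^3 - 8*z^2 + 11*z + 20) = (z - 4)*(z - 1)*(z^2 - 4*z - 5) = (z - 5)*(z - 4)*(z - 1)*(z + 1)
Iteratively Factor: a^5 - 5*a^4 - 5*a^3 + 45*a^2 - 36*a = (a - 1)*(a^4 - 4*a^3 - 9*a^2 + 36*a) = (a - 3)*(a - 1)*(a^3 - a^2 - 12*a) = (a - 4)*(a - 3)*(a - 1)*(a^2 + 3*a) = (a - 4)*(a - 3)*(a - 1)*(a + 3)*(a)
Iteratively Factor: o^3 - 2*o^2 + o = (o - 1)*(o^2 - o) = (o - 1)^2*(o)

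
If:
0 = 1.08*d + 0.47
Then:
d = -0.44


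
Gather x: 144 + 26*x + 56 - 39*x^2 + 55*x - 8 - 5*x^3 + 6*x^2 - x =-5*x^3 - 33*x^2 + 80*x + 192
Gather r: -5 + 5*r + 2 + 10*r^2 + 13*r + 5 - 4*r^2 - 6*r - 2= 6*r^2 + 12*r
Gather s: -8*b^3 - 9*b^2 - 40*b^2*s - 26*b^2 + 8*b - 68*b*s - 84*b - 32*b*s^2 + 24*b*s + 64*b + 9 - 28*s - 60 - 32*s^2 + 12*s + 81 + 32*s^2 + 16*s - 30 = -8*b^3 - 35*b^2 - 32*b*s^2 - 12*b + s*(-40*b^2 - 44*b)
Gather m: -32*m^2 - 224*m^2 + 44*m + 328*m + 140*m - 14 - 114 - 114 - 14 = -256*m^2 + 512*m - 256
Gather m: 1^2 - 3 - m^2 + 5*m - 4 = -m^2 + 5*m - 6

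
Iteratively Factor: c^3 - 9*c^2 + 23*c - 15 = (c - 5)*(c^2 - 4*c + 3) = (c - 5)*(c - 3)*(c - 1)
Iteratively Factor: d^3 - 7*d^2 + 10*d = (d)*(d^2 - 7*d + 10) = d*(d - 2)*(d - 5)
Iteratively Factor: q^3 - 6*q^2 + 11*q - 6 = (q - 3)*(q^2 - 3*q + 2) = (q - 3)*(q - 1)*(q - 2)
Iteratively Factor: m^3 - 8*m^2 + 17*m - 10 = (m - 1)*(m^2 - 7*m + 10) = (m - 2)*(m - 1)*(m - 5)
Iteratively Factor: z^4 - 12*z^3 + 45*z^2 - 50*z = (z - 5)*(z^3 - 7*z^2 + 10*z) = (z - 5)^2*(z^2 - 2*z) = (z - 5)^2*(z - 2)*(z)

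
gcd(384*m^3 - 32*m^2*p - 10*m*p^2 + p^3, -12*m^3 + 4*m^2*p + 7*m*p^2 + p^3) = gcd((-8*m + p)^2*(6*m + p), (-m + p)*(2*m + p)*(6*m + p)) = 6*m + p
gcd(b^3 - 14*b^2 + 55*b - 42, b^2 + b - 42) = b - 6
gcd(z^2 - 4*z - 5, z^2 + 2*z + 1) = z + 1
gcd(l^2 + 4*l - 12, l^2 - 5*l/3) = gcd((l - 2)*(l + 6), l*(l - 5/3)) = 1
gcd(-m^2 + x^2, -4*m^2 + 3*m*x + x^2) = -m + x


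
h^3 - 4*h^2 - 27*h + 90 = (h - 6)*(h - 3)*(h + 5)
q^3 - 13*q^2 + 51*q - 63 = (q - 7)*(q - 3)^2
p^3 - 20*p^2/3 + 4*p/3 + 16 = (p - 6)*(p - 2)*(p + 4/3)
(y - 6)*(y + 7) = y^2 + y - 42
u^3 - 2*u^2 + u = u*(u - 1)^2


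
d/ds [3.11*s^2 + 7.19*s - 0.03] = 6.22*s + 7.19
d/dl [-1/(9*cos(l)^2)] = -2*sin(l)/(9*cos(l)^3)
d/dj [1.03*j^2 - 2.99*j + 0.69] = 2.06*j - 2.99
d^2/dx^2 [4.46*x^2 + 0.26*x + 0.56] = 8.92000000000000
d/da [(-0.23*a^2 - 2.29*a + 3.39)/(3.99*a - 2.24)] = (-0.9177*a^2 + 1.0304*a - 8.3965)/(15.9201*a^2 - 17.8752*a + 5.0176)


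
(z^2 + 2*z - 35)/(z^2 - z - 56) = (z - 5)/(z - 8)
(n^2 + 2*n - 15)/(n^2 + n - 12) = (n + 5)/(n + 4)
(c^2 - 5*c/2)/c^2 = (c - 5/2)/c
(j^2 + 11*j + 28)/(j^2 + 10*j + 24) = (j + 7)/(j + 6)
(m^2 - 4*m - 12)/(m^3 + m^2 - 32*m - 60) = 1/(m + 5)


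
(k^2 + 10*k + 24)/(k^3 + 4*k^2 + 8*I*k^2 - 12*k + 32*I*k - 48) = (k + 6)/(k^2 + 8*I*k - 12)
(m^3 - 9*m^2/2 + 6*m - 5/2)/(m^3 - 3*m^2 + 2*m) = (2*m^2 - 7*m + 5)/(2*m*(m - 2))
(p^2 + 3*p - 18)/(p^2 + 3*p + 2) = (p^2 + 3*p - 18)/(p^2 + 3*p + 2)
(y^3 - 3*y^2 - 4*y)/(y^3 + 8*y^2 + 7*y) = (y - 4)/(y + 7)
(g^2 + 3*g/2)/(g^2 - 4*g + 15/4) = 2*g*(2*g + 3)/(4*g^2 - 16*g + 15)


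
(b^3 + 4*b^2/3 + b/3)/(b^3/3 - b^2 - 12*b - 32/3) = b*(3*b + 1)/(b^2 - 4*b - 32)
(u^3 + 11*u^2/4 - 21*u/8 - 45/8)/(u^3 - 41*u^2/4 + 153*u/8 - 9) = (4*u^2 + 17*u + 15)/(4*u^2 - 35*u + 24)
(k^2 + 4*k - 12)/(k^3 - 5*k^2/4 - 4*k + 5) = 4*(k + 6)/(4*k^2 + 3*k - 10)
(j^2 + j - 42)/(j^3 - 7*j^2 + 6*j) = (j + 7)/(j*(j - 1))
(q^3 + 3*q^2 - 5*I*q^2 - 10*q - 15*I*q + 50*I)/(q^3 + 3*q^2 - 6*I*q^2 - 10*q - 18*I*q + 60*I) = (q - 5*I)/(q - 6*I)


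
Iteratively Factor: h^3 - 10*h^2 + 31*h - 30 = (h - 5)*(h^2 - 5*h + 6) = (h - 5)*(h - 3)*(h - 2)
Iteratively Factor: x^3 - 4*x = (x + 2)*(x^2 - 2*x) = x*(x + 2)*(x - 2)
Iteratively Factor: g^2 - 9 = (g - 3)*(g + 3)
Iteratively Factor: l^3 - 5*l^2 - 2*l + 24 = (l + 2)*(l^2 - 7*l + 12) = (l - 4)*(l + 2)*(l - 3)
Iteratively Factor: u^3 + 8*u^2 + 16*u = (u)*(u^2 + 8*u + 16) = u*(u + 4)*(u + 4)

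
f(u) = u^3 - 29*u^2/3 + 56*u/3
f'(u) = 3*u^2 - 58*u/3 + 56/3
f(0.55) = 7.51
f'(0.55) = 8.94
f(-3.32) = -205.12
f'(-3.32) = 115.92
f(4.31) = -19.05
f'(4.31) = -8.93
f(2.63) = 0.42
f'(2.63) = -11.43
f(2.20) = 4.93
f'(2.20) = -9.35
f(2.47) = 2.20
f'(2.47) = -10.78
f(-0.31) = -6.75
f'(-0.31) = 24.95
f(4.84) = -22.72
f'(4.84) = -4.63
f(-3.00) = -170.00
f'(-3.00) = 103.67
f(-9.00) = -1680.00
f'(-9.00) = 435.67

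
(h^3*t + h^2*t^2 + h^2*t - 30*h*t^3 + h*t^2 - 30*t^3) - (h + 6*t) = h^3*t + h^2*t^2 + h^2*t - 30*h*t^3 + h*t^2 - h - 30*t^3 - 6*t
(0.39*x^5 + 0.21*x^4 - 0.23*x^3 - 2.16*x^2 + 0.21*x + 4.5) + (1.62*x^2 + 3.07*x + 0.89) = 0.39*x^5 + 0.21*x^4 - 0.23*x^3 - 0.54*x^2 + 3.28*x + 5.39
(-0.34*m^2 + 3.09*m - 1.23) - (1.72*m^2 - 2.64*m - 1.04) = -2.06*m^2 + 5.73*m - 0.19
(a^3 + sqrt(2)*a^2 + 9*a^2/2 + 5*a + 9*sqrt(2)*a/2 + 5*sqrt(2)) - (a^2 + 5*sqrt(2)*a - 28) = a^3 + sqrt(2)*a^2 + 7*a^2/2 - sqrt(2)*a/2 + 5*a + 5*sqrt(2) + 28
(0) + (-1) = -1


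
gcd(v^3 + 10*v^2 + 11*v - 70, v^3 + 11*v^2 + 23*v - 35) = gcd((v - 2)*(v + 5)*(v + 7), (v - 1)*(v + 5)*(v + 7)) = v^2 + 12*v + 35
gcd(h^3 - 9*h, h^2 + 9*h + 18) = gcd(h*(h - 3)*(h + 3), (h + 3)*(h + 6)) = h + 3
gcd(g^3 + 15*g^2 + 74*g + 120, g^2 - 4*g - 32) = g + 4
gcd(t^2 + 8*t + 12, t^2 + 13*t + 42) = t + 6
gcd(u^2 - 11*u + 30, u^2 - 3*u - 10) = u - 5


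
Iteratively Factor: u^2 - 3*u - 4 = (u - 4)*(u + 1)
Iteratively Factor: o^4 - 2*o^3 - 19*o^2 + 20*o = (o - 1)*(o^3 - o^2 - 20*o) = (o - 1)*(o + 4)*(o^2 - 5*o) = o*(o - 1)*(o + 4)*(o - 5)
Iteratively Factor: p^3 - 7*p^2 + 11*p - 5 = (p - 5)*(p^2 - 2*p + 1) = (p - 5)*(p - 1)*(p - 1)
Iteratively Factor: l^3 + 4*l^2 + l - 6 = (l - 1)*(l^2 + 5*l + 6) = (l - 1)*(l + 3)*(l + 2)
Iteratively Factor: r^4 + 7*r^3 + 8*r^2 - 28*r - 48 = (r + 4)*(r^3 + 3*r^2 - 4*r - 12) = (r + 3)*(r + 4)*(r^2 - 4) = (r - 2)*(r + 3)*(r + 4)*(r + 2)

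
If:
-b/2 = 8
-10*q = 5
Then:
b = -16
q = -1/2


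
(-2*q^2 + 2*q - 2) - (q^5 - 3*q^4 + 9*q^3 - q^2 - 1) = -q^5 + 3*q^4 - 9*q^3 - q^2 + 2*q - 1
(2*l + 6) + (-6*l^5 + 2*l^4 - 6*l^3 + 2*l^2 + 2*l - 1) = -6*l^5 + 2*l^4 - 6*l^3 + 2*l^2 + 4*l + 5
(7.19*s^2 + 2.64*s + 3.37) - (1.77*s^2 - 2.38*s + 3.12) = 5.42*s^2 + 5.02*s + 0.25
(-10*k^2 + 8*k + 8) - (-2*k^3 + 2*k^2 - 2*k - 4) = 2*k^3 - 12*k^2 + 10*k + 12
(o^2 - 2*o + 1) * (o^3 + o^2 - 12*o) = o^5 - o^4 - 13*o^3 + 25*o^2 - 12*o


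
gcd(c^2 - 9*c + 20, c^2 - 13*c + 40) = c - 5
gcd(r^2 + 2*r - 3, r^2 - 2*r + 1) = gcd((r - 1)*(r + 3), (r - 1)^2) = r - 1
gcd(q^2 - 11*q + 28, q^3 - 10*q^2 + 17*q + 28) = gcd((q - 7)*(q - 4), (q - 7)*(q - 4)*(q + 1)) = q^2 - 11*q + 28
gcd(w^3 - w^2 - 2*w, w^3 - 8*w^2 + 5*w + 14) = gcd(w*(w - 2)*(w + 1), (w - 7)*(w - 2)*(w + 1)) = w^2 - w - 2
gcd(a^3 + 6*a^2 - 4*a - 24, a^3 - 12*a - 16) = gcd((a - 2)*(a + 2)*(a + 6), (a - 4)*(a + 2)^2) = a + 2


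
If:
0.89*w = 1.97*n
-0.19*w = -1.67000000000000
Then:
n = 3.97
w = 8.79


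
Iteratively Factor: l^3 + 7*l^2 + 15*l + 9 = (l + 3)*(l^2 + 4*l + 3) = (l + 1)*(l + 3)*(l + 3)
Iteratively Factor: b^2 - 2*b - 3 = (b + 1)*(b - 3)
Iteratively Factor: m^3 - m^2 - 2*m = (m)*(m^2 - m - 2) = m*(m - 2)*(m + 1)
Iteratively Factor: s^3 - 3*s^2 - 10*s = (s - 5)*(s^2 + 2*s) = (s - 5)*(s + 2)*(s)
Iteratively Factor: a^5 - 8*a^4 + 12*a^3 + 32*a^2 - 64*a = (a)*(a^4 - 8*a^3 + 12*a^2 + 32*a - 64) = a*(a - 4)*(a^3 - 4*a^2 - 4*a + 16) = a*(a - 4)^2*(a^2 - 4) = a*(a - 4)^2*(a + 2)*(a - 2)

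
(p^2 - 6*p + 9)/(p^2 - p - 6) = (p - 3)/(p + 2)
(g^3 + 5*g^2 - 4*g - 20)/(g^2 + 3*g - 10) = g + 2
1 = 1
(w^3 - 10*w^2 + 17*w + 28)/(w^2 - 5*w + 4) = (w^2 - 6*w - 7)/(w - 1)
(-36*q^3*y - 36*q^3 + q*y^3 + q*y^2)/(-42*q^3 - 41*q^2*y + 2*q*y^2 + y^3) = q*(6*q*y + 6*q + y^2 + y)/(7*q^2 + 8*q*y + y^2)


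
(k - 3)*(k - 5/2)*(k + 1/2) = k^3 - 5*k^2 + 19*k/4 + 15/4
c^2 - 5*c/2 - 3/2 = (c - 3)*(c + 1/2)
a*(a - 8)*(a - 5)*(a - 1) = a^4 - 14*a^3 + 53*a^2 - 40*a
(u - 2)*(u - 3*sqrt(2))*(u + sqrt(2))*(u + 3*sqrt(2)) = u^4 - 2*u^3 + sqrt(2)*u^3 - 18*u^2 - 2*sqrt(2)*u^2 - 18*sqrt(2)*u + 36*u + 36*sqrt(2)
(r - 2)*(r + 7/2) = r^2 + 3*r/2 - 7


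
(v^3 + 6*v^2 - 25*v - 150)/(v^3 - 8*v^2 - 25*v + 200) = (v + 6)/(v - 8)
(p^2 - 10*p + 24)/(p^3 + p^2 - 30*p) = (p^2 - 10*p + 24)/(p*(p^2 + p - 30))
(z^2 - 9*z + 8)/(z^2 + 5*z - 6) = (z - 8)/(z + 6)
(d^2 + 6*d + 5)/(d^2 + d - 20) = (d + 1)/(d - 4)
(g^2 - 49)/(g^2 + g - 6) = (g^2 - 49)/(g^2 + g - 6)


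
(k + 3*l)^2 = k^2 + 6*k*l + 9*l^2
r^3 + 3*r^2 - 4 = (r - 1)*(r + 2)^2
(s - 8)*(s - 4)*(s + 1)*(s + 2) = s^4 - 9*s^3 - 2*s^2 + 72*s + 64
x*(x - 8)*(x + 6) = x^3 - 2*x^2 - 48*x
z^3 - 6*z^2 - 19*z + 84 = (z - 7)*(z - 3)*(z + 4)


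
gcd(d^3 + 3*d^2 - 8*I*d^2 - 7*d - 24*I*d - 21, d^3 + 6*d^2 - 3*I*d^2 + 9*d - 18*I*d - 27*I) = d + 3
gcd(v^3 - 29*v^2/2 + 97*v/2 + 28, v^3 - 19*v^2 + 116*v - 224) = v^2 - 15*v + 56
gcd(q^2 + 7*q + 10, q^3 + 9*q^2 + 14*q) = q + 2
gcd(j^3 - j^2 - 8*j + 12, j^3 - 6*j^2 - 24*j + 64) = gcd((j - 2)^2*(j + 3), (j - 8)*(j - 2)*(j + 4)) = j - 2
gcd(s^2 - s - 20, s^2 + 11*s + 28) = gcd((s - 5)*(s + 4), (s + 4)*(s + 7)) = s + 4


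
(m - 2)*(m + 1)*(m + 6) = m^3 + 5*m^2 - 8*m - 12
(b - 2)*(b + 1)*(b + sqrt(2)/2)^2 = b^4 - b^3 + sqrt(2)*b^3 - 3*b^2/2 - sqrt(2)*b^2 - 2*sqrt(2)*b - b/2 - 1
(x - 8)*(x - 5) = x^2 - 13*x + 40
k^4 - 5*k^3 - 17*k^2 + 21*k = k*(k - 7)*(k - 1)*(k + 3)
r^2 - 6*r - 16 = (r - 8)*(r + 2)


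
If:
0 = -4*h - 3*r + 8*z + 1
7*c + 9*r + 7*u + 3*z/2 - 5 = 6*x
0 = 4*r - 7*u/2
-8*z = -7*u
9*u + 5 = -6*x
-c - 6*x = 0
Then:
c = 2015/1411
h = -1039/5644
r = -490/1411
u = -560/1411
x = -2015/8466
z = -490/1411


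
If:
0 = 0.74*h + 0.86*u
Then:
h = -1.16216216216216*u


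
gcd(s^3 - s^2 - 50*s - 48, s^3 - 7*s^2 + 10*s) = 1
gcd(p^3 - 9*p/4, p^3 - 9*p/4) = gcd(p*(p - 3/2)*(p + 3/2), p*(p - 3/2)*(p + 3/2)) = p^3 - 9*p/4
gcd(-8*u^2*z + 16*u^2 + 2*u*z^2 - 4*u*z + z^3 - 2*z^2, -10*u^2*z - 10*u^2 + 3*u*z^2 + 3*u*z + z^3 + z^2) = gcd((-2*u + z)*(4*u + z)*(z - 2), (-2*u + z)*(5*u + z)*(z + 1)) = -2*u + z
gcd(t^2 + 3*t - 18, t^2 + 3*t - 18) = t^2 + 3*t - 18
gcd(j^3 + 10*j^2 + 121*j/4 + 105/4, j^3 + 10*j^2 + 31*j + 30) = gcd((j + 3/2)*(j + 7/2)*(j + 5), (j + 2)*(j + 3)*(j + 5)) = j + 5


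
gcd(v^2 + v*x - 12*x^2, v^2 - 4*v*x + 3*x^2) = -v + 3*x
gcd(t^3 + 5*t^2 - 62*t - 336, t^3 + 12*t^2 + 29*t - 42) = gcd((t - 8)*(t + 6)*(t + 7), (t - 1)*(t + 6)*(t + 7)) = t^2 + 13*t + 42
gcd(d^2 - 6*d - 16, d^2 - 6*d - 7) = 1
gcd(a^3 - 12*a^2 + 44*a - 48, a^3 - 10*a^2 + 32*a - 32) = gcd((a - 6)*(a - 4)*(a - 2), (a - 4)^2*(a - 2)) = a^2 - 6*a + 8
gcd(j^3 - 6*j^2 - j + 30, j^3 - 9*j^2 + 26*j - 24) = j - 3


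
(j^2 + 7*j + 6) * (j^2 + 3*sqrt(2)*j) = j^4 + 3*sqrt(2)*j^3 + 7*j^3 + 6*j^2 + 21*sqrt(2)*j^2 + 18*sqrt(2)*j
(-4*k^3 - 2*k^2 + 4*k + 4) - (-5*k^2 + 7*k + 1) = -4*k^3 + 3*k^2 - 3*k + 3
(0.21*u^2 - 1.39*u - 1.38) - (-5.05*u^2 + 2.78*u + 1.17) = 5.26*u^2 - 4.17*u - 2.55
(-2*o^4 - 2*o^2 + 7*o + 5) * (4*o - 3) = -8*o^5 + 6*o^4 - 8*o^3 + 34*o^2 - o - 15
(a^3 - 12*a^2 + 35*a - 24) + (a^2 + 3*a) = a^3 - 11*a^2 + 38*a - 24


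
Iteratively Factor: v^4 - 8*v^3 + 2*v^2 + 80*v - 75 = (v + 3)*(v^3 - 11*v^2 + 35*v - 25) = (v - 5)*(v + 3)*(v^2 - 6*v + 5) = (v - 5)*(v - 1)*(v + 3)*(v - 5)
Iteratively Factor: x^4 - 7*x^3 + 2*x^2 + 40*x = (x + 2)*(x^3 - 9*x^2 + 20*x) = (x - 4)*(x + 2)*(x^2 - 5*x) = (x - 5)*(x - 4)*(x + 2)*(x)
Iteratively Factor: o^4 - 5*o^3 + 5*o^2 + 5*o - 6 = (o - 2)*(o^3 - 3*o^2 - o + 3) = (o - 2)*(o + 1)*(o^2 - 4*o + 3) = (o - 2)*(o - 1)*(o + 1)*(o - 3)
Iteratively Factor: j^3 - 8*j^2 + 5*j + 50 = (j + 2)*(j^2 - 10*j + 25) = (j - 5)*(j + 2)*(j - 5)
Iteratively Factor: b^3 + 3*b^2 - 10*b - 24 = (b - 3)*(b^2 + 6*b + 8) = (b - 3)*(b + 4)*(b + 2)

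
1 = 1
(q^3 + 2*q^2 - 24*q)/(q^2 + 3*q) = (q^2 + 2*q - 24)/(q + 3)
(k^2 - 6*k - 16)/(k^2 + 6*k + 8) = (k - 8)/(k + 4)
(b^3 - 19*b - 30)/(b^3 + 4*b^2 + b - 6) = (b - 5)/(b - 1)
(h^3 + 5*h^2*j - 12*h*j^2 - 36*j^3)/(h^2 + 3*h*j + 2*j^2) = (h^2 + 3*h*j - 18*j^2)/(h + j)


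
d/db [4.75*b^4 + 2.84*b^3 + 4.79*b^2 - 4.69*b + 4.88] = 19.0*b^3 + 8.52*b^2 + 9.58*b - 4.69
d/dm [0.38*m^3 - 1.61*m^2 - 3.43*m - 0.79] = 1.14*m^2 - 3.22*m - 3.43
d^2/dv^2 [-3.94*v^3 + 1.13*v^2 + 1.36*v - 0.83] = 2.26 - 23.64*v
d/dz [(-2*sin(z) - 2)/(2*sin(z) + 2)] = 0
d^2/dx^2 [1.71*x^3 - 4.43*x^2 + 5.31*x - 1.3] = 10.26*x - 8.86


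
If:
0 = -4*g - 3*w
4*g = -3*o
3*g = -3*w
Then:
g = 0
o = 0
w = 0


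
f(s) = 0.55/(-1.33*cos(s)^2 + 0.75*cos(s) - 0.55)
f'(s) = 0.55*(-2.66*sin(s)*cos(s) + 0.75*sin(s))/(-1.33*cos(s)^2 + 0.75*cos(s) - 0.55)^2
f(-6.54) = -0.51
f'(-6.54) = 0.22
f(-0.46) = -0.58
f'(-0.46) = 0.45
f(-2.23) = -0.36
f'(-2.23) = -0.45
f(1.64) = -0.90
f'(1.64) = 1.39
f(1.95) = -0.54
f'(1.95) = 0.87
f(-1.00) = -1.03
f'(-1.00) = 1.12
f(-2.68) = -0.24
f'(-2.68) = -0.15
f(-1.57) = -1.00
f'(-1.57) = -1.36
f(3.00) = -0.21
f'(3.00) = 0.04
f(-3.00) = -0.21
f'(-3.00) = -0.04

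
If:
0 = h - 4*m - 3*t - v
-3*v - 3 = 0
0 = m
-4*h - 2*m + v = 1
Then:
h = -1/2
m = 0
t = 1/6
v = -1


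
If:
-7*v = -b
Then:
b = 7*v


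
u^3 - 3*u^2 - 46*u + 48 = (u - 8)*(u - 1)*(u + 6)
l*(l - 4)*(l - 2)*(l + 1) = l^4 - 5*l^3 + 2*l^2 + 8*l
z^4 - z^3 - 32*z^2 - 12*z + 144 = (z - 6)*(z - 2)*(z + 3)*(z + 4)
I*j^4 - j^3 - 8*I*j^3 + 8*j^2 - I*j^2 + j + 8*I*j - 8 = (j - 8)*(j - 1)*(j + I)*(I*j + I)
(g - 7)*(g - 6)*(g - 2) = g^3 - 15*g^2 + 68*g - 84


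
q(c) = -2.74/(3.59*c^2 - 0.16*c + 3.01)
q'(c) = -2.74*(0.16 - 7.18*c)/(3.59*c^2 - 0.16*c + 3.01)^2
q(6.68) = -0.02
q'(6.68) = 0.00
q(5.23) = -0.03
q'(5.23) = 0.01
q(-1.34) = -0.28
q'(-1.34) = -0.29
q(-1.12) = -0.36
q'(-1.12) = -0.38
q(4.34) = -0.04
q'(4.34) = 0.02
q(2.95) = -0.08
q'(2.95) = 0.05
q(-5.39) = -0.03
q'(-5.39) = -0.01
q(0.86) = -0.50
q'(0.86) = 0.54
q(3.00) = -0.08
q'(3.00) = 0.05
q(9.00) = -0.01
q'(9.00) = 0.00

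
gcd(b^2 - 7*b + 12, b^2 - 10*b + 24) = b - 4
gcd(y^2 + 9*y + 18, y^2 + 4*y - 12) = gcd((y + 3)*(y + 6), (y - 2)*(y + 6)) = y + 6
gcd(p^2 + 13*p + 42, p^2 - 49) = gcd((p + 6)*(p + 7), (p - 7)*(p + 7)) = p + 7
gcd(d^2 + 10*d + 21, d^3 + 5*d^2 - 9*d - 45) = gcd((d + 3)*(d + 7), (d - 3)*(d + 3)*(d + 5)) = d + 3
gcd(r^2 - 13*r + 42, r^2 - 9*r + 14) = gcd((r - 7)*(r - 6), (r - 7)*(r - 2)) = r - 7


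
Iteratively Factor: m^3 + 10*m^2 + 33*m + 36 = (m + 4)*(m^2 + 6*m + 9) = (m + 3)*(m + 4)*(m + 3)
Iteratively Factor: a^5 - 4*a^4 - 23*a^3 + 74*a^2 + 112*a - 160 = (a - 5)*(a^4 + a^3 - 18*a^2 - 16*a + 32) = (a - 5)*(a + 2)*(a^3 - a^2 - 16*a + 16) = (a - 5)*(a - 1)*(a + 2)*(a^2 - 16) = (a - 5)*(a - 1)*(a + 2)*(a + 4)*(a - 4)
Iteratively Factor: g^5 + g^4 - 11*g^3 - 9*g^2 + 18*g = (g - 3)*(g^4 + 4*g^3 + g^2 - 6*g) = (g - 3)*(g - 1)*(g^3 + 5*g^2 + 6*g) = (g - 3)*(g - 1)*(g + 3)*(g^2 + 2*g) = g*(g - 3)*(g - 1)*(g + 3)*(g + 2)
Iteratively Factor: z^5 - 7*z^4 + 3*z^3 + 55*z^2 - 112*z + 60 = (z - 1)*(z^4 - 6*z^3 - 3*z^2 + 52*z - 60) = (z - 5)*(z - 1)*(z^3 - z^2 - 8*z + 12) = (z - 5)*(z - 2)*(z - 1)*(z^2 + z - 6) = (z - 5)*(z - 2)*(z - 1)*(z + 3)*(z - 2)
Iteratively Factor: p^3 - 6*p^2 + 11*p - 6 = (p - 2)*(p^2 - 4*p + 3) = (p - 3)*(p - 2)*(p - 1)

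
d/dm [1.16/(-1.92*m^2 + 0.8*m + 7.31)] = (4.4544*m - 0.928)/(-1.92*m^2 + 0.8*m + 7.31)^2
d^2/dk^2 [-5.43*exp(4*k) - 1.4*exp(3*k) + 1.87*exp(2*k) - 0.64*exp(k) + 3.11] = (-86.88*exp(3*k) - 12.6*exp(2*k) + 7.48*exp(k) - 0.64)*exp(k)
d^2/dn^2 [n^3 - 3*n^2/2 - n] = 6*n - 3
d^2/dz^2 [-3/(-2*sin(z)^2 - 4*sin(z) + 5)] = 12*(-4*sin(z)^4 - 6*sin(z)^3 - 8*sin(z)^2 + 7*sin(z) + 13)/(4*sin(z) - cos(2*z) - 4)^3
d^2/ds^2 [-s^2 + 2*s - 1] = -2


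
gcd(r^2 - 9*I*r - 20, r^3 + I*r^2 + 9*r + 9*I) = 1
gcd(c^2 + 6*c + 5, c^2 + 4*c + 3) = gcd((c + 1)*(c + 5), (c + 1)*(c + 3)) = c + 1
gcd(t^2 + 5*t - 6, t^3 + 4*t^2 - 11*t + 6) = t^2 + 5*t - 6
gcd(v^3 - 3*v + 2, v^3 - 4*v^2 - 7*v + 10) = v^2 + v - 2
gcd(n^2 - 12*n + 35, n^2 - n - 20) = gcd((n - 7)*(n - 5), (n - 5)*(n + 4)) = n - 5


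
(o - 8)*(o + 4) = o^2 - 4*o - 32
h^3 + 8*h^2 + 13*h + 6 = (h + 1)^2*(h + 6)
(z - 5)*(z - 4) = z^2 - 9*z + 20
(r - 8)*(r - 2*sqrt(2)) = r^2 - 8*r - 2*sqrt(2)*r + 16*sqrt(2)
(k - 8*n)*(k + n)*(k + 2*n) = k^3 - 5*k^2*n - 22*k*n^2 - 16*n^3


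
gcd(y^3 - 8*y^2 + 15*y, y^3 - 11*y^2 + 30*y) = y^2 - 5*y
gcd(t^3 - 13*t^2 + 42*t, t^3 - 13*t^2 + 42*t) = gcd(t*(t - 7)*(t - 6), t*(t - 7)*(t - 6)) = t^3 - 13*t^2 + 42*t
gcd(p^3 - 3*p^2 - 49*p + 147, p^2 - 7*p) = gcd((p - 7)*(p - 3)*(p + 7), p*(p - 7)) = p - 7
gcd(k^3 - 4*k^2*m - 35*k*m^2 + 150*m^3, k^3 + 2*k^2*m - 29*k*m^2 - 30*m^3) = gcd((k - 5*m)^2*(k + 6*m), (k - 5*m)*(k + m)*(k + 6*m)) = k^2 + k*m - 30*m^2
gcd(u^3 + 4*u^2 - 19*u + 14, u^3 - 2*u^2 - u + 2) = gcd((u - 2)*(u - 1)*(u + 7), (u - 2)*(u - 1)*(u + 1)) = u^2 - 3*u + 2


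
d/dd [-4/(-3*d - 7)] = -12/(3*d + 7)^2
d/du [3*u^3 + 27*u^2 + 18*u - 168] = 9*u^2 + 54*u + 18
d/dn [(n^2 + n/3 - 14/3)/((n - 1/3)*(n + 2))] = 4*(3*n^2 + 18*n + 17)/(9*n^4 + 30*n^3 + 13*n^2 - 20*n + 4)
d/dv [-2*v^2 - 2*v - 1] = -4*v - 2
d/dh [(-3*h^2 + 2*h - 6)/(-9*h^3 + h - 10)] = (2*(3*h - 1)*(9*h^3 - h + 10) - (27*h^2 - 1)*(3*h^2 - 2*h + 6))/(9*h^3 - h + 10)^2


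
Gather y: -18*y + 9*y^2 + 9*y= 9*y^2 - 9*y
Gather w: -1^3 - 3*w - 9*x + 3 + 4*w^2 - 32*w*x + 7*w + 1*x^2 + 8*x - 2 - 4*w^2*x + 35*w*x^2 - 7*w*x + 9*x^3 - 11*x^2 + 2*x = w^2*(4 - 4*x) + w*(35*x^2 - 39*x + 4) + 9*x^3 - 10*x^2 + x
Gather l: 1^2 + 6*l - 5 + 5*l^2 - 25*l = 5*l^2 - 19*l - 4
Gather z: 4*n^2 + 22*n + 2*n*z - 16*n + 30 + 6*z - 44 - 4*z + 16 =4*n^2 + 6*n + z*(2*n + 2) + 2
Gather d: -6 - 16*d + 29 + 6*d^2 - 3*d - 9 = 6*d^2 - 19*d + 14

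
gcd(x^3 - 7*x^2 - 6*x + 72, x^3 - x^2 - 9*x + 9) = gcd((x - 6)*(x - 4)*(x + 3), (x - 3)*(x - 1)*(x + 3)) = x + 3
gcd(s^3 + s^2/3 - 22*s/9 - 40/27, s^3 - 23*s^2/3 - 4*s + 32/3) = s + 4/3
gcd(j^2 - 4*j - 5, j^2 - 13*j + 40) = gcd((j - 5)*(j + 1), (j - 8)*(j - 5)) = j - 5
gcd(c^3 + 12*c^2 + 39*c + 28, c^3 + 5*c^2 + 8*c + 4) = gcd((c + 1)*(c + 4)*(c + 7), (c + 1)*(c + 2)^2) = c + 1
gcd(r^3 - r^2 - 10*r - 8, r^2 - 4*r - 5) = r + 1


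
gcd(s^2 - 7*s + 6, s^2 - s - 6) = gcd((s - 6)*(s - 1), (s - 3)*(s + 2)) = 1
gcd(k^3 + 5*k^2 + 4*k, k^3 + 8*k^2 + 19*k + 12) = k^2 + 5*k + 4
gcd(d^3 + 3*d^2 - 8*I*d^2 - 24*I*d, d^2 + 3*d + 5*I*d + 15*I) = d + 3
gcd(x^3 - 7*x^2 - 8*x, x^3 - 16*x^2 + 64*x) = x^2 - 8*x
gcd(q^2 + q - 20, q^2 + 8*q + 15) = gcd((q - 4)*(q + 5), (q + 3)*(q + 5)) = q + 5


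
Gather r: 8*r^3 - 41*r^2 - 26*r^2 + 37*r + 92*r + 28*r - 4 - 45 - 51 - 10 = 8*r^3 - 67*r^2 + 157*r - 110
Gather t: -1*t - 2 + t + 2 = 0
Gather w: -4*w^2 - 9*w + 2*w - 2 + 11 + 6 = -4*w^2 - 7*w + 15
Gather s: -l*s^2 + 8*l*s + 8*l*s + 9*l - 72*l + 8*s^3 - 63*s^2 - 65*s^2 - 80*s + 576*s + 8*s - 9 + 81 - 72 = -63*l + 8*s^3 + s^2*(-l - 128) + s*(16*l + 504)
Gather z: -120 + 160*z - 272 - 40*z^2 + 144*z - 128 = -40*z^2 + 304*z - 520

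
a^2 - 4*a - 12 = (a - 6)*(a + 2)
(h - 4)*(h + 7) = h^2 + 3*h - 28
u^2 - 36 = (u - 6)*(u + 6)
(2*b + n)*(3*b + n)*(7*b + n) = 42*b^3 + 41*b^2*n + 12*b*n^2 + n^3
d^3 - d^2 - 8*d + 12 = (d - 2)^2*(d + 3)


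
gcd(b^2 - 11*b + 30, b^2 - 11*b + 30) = b^2 - 11*b + 30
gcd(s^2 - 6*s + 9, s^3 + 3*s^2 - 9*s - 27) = s - 3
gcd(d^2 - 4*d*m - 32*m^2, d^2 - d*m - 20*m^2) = d + 4*m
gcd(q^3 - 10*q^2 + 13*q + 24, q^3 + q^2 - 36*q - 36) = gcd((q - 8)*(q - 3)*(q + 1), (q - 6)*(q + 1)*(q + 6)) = q + 1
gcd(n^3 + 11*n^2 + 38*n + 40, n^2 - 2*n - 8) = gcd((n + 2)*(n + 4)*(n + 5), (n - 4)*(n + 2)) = n + 2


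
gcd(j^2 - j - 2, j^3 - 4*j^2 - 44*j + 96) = j - 2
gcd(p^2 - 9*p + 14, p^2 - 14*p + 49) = p - 7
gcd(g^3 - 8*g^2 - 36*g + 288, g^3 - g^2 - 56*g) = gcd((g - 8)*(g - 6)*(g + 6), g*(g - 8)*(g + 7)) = g - 8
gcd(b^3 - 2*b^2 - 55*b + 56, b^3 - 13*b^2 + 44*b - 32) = b^2 - 9*b + 8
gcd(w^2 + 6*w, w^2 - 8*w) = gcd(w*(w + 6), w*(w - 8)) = w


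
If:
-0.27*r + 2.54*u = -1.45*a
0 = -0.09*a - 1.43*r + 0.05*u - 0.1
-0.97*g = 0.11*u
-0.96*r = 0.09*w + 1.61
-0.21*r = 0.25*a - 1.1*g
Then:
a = 0.10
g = 0.01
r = -0.08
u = -0.06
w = -17.05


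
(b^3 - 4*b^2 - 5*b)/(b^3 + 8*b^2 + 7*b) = (b - 5)/(b + 7)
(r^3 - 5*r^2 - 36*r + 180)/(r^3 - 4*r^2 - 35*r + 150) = (r - 6)/(r - 5)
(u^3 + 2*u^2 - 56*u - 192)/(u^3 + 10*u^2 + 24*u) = (u - 8)/u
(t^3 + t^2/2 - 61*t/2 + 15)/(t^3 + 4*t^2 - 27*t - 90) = (t - 1/2)/(t + 3)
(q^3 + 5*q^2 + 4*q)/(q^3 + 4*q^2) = (q + 1)/q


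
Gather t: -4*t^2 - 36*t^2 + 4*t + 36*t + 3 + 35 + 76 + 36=-40*t^2 + 40*t + 150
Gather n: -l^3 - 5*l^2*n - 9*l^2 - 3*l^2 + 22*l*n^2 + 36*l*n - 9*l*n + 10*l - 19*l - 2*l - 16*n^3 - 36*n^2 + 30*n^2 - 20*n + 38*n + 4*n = -l^3 - 12*l^2 - 11*l - 16*n^3 + n^2*(22*l - 6) + n*(-5*l^2 + 27*l + 22)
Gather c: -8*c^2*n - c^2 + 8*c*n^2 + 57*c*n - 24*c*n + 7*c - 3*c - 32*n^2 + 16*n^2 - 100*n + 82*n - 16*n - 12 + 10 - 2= c^2*(-8*n - 1) + c*(8*n^2 + 33*n + 4) - 16*n^2 - 34*n - 4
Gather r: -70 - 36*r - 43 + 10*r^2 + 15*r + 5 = 10*r^2 - 21*r - 108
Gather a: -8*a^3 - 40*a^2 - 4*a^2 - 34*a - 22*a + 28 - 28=-8*a^3 - 44*a^2 - 56*a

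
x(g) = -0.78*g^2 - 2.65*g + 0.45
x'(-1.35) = -0.54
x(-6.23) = -13.31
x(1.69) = -6.26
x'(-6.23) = 7.07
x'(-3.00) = 2.03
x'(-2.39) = 1.08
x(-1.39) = 2.63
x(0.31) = -0.45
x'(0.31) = -3.13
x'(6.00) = -12.01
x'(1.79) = -5.44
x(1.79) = -6.79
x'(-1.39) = -0.48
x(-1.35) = 2.61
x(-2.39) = 2.33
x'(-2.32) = 0.97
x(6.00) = -43.53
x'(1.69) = -5.29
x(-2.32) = 2.40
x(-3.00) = 1.38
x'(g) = -1.56*g - 2.65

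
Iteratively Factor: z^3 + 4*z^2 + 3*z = (z)*(z^2 + 4*z + 3) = z*(z + 1)*(z + 3)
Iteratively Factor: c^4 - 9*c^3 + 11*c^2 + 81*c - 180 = (c - 5)*(c^3 - 4*c^2 - 9*c + 36) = (c - 5)*(c - 3)*(c^2 - c - 12) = (c - 5)*(c - 4)*(c - 3)*(c + 3)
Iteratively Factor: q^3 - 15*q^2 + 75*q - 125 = (q - 5)*(q^2 - 10*q + 25) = (q - 5)^2*(q - 5)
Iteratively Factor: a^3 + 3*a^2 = (a + 3)*(a^2) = a*(a + 3)*(a)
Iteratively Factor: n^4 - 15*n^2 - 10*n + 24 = (n - 1)*(n^3 + n^2 - 14*n - 24) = (n - 1)*(n + 3)*(n^2 - 2*n - 8) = (n - 4)*(n - 1)*(n + 3)*(n + 2)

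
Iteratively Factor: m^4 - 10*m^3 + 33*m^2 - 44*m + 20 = (m - 1)*(m^3 - 9*m^2 + 24*m - 20) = (m - 2)*(m - 1)*(m^2 - 7*m + 10) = (m - 5)*(m - 2)*(m - 1)*(m - 2)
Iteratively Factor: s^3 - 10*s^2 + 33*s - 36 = (s - 4)*(s^2 - 6*s + 9) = (s - 4)*(s - 3)*(s - 3)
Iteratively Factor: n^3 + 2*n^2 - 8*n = (n)*(n^2 + 2*n - 8) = n*(n + 4)*(n - 2)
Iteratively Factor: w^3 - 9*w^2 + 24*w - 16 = (w - 1)*(w^2 - 8*w + 16) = (w - 4)*(w - 1)*(w - 4)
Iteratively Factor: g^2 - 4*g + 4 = (g - 2)*(g - 2)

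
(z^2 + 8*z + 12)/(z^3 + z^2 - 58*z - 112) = (z + 6)/(z^2 - z - 56)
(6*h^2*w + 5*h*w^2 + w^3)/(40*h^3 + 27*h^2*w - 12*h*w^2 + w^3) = w*(6*h^2 + 5*h*w + w^2)/(40*h^3 + 27*h^2*w - 12*h*w^2 + w^3)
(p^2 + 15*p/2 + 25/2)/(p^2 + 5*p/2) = (p + 5)/p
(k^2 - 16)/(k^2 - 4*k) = (k + 4)/k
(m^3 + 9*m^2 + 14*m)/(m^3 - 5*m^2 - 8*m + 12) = m*(m + 7)/(m^2 - 7*m + 6)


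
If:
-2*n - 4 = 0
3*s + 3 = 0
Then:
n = -2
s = -1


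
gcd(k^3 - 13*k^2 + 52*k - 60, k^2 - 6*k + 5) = k - 5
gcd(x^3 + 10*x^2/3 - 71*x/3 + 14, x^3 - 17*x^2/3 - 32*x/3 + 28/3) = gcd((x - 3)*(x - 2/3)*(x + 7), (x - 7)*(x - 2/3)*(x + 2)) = x - 2/3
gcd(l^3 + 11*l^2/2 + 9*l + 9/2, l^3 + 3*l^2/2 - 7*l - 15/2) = l^2 + 4*l + 3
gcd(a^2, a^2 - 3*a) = a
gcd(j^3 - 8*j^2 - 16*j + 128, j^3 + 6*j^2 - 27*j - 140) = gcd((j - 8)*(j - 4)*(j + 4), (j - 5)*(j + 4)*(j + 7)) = j + 4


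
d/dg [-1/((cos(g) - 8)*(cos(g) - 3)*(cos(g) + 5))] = (3*sin(g)^2 + 12*cos(g) + 28)*sin(g)/((cos(g) - 8)^2*(cos(g) - 3)^2*(cos(g) + 5)^2)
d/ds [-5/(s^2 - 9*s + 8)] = 5*(2*s - 9)/(s^2 - 9*s + 8)^2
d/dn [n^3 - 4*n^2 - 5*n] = 3*n^2 - 8*n - 5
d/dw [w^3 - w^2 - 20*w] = 3*w^2 - 2*w - 20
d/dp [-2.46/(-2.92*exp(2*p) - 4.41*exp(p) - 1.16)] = (-14.3664*exp(p) - 10.8486)*exp(p)/(2.92*exp(2*p) + 4.41*exp(p) + 1.16)^2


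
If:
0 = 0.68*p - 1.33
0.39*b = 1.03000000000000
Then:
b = 2.64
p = 1.96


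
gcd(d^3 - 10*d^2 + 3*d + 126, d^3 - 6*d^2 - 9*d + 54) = d^2 - 3*d - 18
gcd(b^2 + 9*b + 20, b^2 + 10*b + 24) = b + 4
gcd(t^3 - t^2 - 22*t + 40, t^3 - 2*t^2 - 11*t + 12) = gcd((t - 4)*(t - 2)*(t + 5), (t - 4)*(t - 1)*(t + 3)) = t - 4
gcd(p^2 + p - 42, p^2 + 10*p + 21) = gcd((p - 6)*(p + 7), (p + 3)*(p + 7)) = p + 7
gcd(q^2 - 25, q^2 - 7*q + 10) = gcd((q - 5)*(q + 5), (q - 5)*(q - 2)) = q - 5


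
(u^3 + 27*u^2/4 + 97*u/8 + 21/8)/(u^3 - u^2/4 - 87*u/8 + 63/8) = (4*u^2 + 13*u + 3)/(4*u^2 - 15*u + 9)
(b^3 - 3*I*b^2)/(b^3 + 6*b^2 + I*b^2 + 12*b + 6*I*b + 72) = b^2/(b^2 + b*(6 + 4*I) + 24*I)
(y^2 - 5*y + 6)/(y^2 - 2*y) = (y - 3)/y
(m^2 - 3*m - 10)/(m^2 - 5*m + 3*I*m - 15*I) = (m + 2)/(m + 3*I)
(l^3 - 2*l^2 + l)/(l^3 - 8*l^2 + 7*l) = (l - 1)/(l - 7)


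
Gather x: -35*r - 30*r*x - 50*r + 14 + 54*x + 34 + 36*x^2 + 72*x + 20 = -85*r + 36*x^2 + x*(126 - 30*r) + 68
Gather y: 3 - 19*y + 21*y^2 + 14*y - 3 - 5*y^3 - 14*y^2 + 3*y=-5*y^3 + 7*y^2 - 2*y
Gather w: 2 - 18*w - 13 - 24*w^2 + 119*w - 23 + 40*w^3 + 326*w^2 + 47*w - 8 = 40*w^3 + 302*w^2 + 148*w - 42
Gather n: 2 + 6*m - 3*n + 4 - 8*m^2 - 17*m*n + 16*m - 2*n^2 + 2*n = -8*m^2 + 22*m - 2*n^2 + n*(-17*m - 1) + 6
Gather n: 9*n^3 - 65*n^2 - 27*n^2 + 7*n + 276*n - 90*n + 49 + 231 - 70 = 9*n^3 - 92*n^2 + 193*n + 210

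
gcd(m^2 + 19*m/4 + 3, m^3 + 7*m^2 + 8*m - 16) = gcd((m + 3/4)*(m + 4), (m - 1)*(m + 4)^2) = m + 4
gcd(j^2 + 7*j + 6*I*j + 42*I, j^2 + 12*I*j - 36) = j + 6*I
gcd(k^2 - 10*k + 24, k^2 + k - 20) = k - 4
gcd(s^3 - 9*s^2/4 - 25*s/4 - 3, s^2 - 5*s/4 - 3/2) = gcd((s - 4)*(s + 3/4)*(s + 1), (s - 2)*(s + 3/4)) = s + 3/4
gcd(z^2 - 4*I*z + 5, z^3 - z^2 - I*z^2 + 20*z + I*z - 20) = z - 5*I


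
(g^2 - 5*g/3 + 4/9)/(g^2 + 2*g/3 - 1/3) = (g - 4/3)/(g + 1)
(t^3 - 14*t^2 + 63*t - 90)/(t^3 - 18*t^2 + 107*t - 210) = (t - 3)/(t - 7)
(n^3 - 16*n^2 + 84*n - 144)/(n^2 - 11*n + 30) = (n^2 - 10*n + 24)/(n - 5)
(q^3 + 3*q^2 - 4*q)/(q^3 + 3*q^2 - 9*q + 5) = q*(q + 4)/(q^2 + 4*q - 5)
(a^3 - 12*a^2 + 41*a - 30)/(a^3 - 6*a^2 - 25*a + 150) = (a - 1)/(a + 5)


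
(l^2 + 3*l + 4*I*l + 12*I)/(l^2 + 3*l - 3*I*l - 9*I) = (l + 4*I)/(l - 3*I)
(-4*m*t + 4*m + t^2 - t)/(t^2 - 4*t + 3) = (-4*m + t)/(t - 3)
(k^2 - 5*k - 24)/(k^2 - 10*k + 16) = (k + 3)/(k - 2)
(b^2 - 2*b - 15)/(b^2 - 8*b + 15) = (b + 3)/(b - 3)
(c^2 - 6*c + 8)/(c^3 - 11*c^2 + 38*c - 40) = 1/(c - 5)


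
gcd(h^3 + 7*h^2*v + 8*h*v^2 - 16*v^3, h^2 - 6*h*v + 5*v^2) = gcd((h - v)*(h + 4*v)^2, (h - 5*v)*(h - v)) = -h + v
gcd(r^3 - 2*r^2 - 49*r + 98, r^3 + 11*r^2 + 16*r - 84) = r^2 + 5*r - 14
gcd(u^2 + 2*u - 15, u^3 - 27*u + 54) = u - 3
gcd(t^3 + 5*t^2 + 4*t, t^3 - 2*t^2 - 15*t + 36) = t + 4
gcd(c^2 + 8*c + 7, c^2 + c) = c + 1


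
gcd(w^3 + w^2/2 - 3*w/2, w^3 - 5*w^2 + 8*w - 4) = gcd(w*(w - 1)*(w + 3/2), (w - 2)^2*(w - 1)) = w - 1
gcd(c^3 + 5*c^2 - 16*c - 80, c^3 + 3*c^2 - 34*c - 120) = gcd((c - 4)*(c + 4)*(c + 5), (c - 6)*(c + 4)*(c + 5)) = c^2 + 9*c + 20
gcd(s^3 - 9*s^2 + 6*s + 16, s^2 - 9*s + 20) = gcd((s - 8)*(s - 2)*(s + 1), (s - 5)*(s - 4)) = 1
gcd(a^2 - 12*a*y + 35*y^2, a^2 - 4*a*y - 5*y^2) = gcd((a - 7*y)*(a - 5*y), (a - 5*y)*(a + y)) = -a + 5*y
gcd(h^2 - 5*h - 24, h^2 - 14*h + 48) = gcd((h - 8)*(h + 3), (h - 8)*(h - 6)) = h - 8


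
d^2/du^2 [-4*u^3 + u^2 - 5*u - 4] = 2 - 24*u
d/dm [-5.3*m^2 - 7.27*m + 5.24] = -10.6*m - 7.27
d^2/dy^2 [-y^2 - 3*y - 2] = -2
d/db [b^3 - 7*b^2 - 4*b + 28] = 3*b^2 - 14*b - 4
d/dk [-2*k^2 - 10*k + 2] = -4*k - 10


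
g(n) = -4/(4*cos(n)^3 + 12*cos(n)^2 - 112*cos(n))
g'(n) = -4*(12*sin(n)*cos(n)^2 + 24*sin(n)*cos(n) - 112*sin(n))/(4*cos(n)^3 + 12*cos(n)^2 - 112*cos(n))^2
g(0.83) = 0.06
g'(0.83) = 0.06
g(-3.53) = -0.04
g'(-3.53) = 0.02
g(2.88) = -0.03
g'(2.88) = 0.01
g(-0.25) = 0.04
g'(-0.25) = -0.01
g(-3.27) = -0.03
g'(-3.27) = 0.00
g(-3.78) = -0.04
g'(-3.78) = 0.03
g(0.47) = 0.05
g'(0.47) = 0.02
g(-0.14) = 0.04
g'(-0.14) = -0.00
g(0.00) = 0.04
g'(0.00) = 0.00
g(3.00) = -0.03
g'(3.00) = 0.00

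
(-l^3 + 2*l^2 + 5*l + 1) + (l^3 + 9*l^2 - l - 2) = 11*l^2 + 4*l - 1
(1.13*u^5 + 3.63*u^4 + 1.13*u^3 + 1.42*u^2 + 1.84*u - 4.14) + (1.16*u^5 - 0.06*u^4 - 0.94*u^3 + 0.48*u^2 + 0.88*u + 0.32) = 2.29*u^5 + 3.57*u^4 + 0.19*u^3 + 1.9*u^2 + 2.72*u - 3.82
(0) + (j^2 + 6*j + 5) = j^2 + 6*j + 5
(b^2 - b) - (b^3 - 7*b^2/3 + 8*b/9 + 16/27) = -b^3 + 10*b^2/3 - 17*b/9 - 16/27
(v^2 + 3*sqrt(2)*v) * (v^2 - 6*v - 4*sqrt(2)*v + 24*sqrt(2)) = v^4 - 6*v^3 - sqrt(2)*v^3 - 24*v^2 + 6*sqrt(2)*v^2 + 144*v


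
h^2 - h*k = h*(h - k)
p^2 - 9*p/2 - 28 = (p - 8)*(p + 7/2)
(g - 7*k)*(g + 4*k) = g^2 - 3*g*k - 28*k^2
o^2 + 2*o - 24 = (o - 4)*(o + 6)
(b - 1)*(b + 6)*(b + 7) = b^3 + 12*b^2 + 29*b - 42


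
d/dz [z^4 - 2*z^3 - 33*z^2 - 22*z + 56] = 4*z^3 - 6*z^2 - 66*z - 22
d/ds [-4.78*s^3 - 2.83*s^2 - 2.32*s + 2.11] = -14.34*s^2 - 5.66*s - 2.32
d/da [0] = 0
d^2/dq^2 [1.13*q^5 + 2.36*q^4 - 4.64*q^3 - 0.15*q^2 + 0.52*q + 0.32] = 22.6*q^3 + 28.32*q^2 - 27.84*q - 0.3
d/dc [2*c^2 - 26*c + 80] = 4*c - 26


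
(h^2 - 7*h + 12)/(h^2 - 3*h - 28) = (-h^2 + 7*h - 12)/(-h^2 + 3*h + 28)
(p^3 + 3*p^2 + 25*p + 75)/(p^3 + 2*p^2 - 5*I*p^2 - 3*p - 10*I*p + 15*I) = (p + 5*I)/(p - 1)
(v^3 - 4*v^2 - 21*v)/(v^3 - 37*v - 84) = v/(v + 4)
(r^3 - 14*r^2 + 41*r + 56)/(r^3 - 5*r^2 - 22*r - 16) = (r - 7)/(r + 2)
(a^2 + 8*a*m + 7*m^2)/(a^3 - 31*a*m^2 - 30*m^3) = (a + 7*m)/(a^2 - a*m - 30*m^2)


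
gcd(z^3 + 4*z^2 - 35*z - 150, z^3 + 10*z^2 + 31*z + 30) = z + 5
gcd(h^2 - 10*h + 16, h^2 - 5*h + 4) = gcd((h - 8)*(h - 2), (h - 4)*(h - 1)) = 1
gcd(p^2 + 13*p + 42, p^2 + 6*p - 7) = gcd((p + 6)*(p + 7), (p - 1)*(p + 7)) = p + 7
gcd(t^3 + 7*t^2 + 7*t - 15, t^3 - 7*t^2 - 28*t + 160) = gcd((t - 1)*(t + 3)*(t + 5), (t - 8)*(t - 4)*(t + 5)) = t + 5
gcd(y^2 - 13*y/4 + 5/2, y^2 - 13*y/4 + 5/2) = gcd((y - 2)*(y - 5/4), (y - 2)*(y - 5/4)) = y^2 - 13*y/4 + 5/2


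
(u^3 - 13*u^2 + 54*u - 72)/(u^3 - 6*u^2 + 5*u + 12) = (u - 6)/(u + 1)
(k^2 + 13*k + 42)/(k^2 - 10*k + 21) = (k^2 + 13*k + 42)/(k^2 - 10*k + 21)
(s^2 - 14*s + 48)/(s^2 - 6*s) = (s - 8)/s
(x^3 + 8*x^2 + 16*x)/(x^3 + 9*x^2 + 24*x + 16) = x/(x + 1)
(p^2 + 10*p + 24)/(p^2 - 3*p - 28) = (p + 6)/(p - 7)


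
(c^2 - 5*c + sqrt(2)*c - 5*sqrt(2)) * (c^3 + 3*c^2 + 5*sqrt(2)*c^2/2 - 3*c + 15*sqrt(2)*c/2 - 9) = c^5 - 2*c^4 + 7*sqrt(2)*c^4/2 - 13*c^3 - 7*sqrt(2)*c^3 - 111*sqrt(2)*c^2/2 - 4*c^2 - 30*c + 6*sqrt(2)*c + 45*sqrt(2)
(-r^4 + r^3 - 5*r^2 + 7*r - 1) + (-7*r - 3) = -r^4 + r^3 - 5*r^2 - 4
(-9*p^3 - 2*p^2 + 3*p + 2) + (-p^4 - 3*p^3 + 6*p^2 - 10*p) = -p^4 - 12*p^3 + 4*p^2 - 7*p + 2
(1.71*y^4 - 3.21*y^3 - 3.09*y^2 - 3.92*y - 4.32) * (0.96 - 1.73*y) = -2.9583*y^5 + 7.1949*y^4 + 2.2641*y^3 + 3.8152*y^2 + 3.7104*y - 4.1472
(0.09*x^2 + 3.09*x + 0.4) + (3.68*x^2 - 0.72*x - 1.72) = 3.77*x^2 + 2.37*x - 1.32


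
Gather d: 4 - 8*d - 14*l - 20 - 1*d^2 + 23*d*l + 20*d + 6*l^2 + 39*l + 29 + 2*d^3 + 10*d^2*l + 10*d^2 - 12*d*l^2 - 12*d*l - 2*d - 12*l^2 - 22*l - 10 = 2*d^3 + d^2*(10*l + 9) + d*(-12*l^2 + 11*l + 10) - 6*l^2 + 3*l + 3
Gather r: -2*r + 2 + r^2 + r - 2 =r^2 - r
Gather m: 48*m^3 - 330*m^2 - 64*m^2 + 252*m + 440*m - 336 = 48*m^3 - 394*m^2 + 692*m - 336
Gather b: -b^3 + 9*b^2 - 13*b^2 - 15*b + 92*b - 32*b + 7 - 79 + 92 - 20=-b^3 - 4*b^2 + 45*b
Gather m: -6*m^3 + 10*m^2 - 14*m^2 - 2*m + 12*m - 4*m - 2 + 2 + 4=-6*m^3 - 4*m^2 + 6*m + 4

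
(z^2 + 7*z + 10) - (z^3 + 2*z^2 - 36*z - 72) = -z^3 - z^2 + 43*z + 82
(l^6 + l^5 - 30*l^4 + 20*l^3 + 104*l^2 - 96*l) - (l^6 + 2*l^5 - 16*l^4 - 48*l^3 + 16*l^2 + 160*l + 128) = -l^5 - 14*l^4 + 68*l^3 + 88*l^2 - 256*l - 128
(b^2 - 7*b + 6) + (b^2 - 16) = 2*b^2 - 7*b - 10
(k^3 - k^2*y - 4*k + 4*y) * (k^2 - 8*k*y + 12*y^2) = k^5 - 9*k^4*y + 20*k^3*y^2 - 4*k^3 - 12*k^2*y^3 + 36*k^2*y - 80*k*y^2 + 48*y^3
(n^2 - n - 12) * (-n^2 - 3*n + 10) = -n^4 - 2*n^3 + 25*n^2 + 26*n - 120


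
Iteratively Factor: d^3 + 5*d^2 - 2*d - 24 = (d - 2)*(d^2 + 7*d + 12) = (d - 2)*(d + 4)*(d + 3)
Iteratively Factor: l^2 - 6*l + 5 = (l - 1)*(l - 5)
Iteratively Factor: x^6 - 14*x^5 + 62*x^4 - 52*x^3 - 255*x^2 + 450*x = (x + 2)*(x^5 - 16*x^4 + 94*x^3 - 240*x^2 + 225*x) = x*(x + 2)*(x^4 - 16*x^3 + 94*x^2 - 240*x + 225) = x*(x - 5)*(x + 2)*(x^3 - 11*x^2 + 39*x - 45) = x*(x - 5)*(x - 3)*(x + 2)*(x^2 - 8*x + 15) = x*(x - 5)*(x - 3)^2*(x + 2)*(x - 5)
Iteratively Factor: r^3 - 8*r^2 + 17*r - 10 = (r - 1)*(r^2 - 7*r + 10) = (r - 5)*(r - 1)*(r - 2)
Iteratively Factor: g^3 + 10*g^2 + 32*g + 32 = (g + 2)*(g^2 + 8*g + 16) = (g + 2)*(g + 4)*(g + 4)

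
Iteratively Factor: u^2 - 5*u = (u)*(u - 5)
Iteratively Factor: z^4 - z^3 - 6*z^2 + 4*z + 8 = (z - 2)*(z^3 + z^2 - 4*z - 4) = (z - 2)^2*(z^2 + 3*z + 2) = (z - 2)^2*(z + 1)*(z + 2)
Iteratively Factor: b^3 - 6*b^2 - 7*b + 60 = (b + 3)*(b^2 - 9*b + 20) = (b - 5)*(b + 3)*(b - 4)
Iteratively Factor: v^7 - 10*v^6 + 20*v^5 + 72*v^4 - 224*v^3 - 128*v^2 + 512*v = (v)*(v^6 - 10*v^5 + 20*v^4 + 72*v^3 - 224*v^2 - 128*v + 512) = v*(v - 4)*(v^5 - 6*v^4 - 4*v^3 + 56*v^2 - 128) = v*(v - 4)*(v + 2)*(v^4 - 8*v^3 + 12*v^2 + 32*v - 64) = v*(v - 4)*(v + 2)^2*(v^3 - 10*v^2 + 32*v - 32) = v*(v - 4)*(v - 2)*(v + 2)^2*(v^2 - 8*v + 16) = v*(v - 4)^2*(v - 2)*(v + 2)^2*(v - 4)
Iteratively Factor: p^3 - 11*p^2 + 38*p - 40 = (p - 5)*(p^2 - 6*p + 8) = (p - 5)*(p - 2)*(p - 4)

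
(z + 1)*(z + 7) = z^2 + 8*z + 7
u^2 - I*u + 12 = (u - 4*I)*(u + 3*I)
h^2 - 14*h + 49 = (h - 7)^2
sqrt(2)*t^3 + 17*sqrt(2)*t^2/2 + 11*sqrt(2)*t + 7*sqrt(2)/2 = (t + 1)*(t + 7)*(sqrt(2)*t + sqrt(2)/2)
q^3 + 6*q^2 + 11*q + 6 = (q + 1)*(q + 2)*(q + 3)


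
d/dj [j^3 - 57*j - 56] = 3*j^2 - 57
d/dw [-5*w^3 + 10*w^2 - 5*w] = -15*w^2 + 20*w - 5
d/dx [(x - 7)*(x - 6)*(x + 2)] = 3*x^2 - 22*x + 16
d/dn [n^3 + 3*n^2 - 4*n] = 3*n^2 + 6*n - 4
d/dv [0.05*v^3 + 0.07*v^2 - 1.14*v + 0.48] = 0.15*v^2 + 0.14*v - 1.14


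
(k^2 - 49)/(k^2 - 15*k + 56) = (k + 7)/(k - 8)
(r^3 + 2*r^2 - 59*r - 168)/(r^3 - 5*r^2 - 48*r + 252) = (r^2 - 5*r - 24)/(r^2 - 12*r + 36)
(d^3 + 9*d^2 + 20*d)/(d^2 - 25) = d*(d + 4)/(d - 5)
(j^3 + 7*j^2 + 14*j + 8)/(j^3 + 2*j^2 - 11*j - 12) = (j + 2)/(j - 3)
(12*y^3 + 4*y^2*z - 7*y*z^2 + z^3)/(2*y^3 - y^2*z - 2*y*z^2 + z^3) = (6*y - z)/(y - z)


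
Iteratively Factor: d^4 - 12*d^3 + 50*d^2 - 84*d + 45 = (d - 5)*(d^3 - 7*d^2 + 15*d - 9) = (d - 5)*(d - 1)*(d^2 - 6*d + 9) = (d - 5)*(d - 3)*(d - 1)*(d - 3)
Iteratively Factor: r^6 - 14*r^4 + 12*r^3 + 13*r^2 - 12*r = (r - 3)*(r^5 + 3*r^4 - 5*r^3 - 3*r^2 + 4*r) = r*(r - 3)*(r^4 + 3*r^3 - 5*r^2 - 3*r + 4) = r*(r - 3)*(r - 1)*(r^3 + 4*r^2 - r - 4) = r*(r - 3)*(r - 1)^2*(r^2 + 5*r + 4) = r*(r - 3)*(r - 1)^2*(r + 1)*(r + 4)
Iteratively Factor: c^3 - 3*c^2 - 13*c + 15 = (c - 5)*(c^2 + 2*c - 3) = (c - 5)*(c - 1)*(c + 3)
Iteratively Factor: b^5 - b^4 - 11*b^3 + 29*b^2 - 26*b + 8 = (b - 1)*(b^4 - 11*b^2 + 18*b - 8) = (b - 1)*(b + 4)*(b^3 - 4*b^2 + 5*b - 2) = (b - 1)^2*(b + 4)*(b^2 - 3*b + 2) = (b - 2)*(b - 1)^2*(b + 4)*(b - 1)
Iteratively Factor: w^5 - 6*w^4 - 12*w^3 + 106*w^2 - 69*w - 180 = (w + 1)*(w^4 - 7*w^3 - 5*w^2 + 111*w - 180) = (w - 3)*(w + 1)*(w^3 - 4*w^2 - 17*w + 60) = (w - 3)*(w + 1)*(w + 4)*(w^2 - 8*w + 15) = (w - 3)^2*(w + 1)*(w + 4)*(w - 5)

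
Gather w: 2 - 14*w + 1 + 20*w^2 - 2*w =20*w^2 - 16*w + 3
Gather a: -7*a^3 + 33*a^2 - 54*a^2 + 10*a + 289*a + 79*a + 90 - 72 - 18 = -7*a^3 - 21*a^2 + 378*a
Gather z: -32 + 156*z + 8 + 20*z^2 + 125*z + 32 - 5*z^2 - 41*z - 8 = 15*z^2 + 240*z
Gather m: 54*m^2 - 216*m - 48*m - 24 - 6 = 54*m^2 - 264*m - 30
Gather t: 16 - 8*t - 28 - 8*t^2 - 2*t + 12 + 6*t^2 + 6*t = -2*t^2 - 4*t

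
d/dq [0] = 0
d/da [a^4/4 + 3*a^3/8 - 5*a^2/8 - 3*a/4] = a^3 + 9*a^2/8 - 5*a/4 - 3/4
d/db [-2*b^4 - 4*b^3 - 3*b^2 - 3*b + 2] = -8*b^3 - 12*b^2 - 6*b - 3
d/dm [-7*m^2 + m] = 1 - 14*m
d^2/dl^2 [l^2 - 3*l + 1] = 2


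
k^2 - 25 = (k - 5)*(k + 5)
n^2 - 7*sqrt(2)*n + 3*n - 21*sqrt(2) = (n + 3)*(n - 7*sqrt(2))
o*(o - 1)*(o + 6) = o^3 + 5*o^2 - 6*o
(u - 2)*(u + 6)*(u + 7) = u^3 + 11*u^2 + 16*u - 84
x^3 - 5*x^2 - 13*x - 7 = (x - 7)*(x + 1)^2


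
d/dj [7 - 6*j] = -6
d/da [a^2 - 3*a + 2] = 2*a - 3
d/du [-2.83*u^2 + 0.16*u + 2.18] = 0.16 - 5.66*u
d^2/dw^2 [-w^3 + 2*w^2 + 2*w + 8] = 4 - 6*w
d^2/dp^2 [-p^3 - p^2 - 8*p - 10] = -6*p - 2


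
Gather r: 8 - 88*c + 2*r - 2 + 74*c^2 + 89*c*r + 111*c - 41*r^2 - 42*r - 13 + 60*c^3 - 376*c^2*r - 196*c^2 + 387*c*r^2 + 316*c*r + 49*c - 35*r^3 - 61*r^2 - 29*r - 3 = 60*c^3 - 122*c^2 + 72*c - 35*r^3 + r^2*(387*c - 102) + r*(-376*c^2 + 405*c - 69) - 10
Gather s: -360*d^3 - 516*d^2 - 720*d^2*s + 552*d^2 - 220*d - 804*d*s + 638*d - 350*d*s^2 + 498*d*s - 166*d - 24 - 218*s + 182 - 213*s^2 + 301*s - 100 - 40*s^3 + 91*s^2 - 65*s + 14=-360*d^3 + 36*d^2 + 252*d - 40*s^3 + s^2*(-350*d - 122) + s*(-720*d^2 - 306*d + 18) + 72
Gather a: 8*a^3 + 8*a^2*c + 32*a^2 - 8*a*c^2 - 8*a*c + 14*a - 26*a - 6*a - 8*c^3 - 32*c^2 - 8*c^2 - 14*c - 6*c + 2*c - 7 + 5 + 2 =8*a^3 + a^2*(8*c + 32) + a*(-8*c^2 - 8*c - 18) - 8*c^3 - 40*c^2 - 18*c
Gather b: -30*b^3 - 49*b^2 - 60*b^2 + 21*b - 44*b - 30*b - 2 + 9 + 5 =-30*b^3 - 109*b^2 - 53*b + 12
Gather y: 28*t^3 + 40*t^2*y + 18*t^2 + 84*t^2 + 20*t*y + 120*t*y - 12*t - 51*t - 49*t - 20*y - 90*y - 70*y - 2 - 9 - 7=28*t^3 + 102*t^2 - 112*t + y*(40*t^2 + 140*t - 180) - 18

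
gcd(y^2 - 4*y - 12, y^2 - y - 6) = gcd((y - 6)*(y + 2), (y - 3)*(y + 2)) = y + 2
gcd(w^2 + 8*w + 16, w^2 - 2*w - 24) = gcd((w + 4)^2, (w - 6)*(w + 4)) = w + 4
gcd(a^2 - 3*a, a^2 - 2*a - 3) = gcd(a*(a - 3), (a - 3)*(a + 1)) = a - 3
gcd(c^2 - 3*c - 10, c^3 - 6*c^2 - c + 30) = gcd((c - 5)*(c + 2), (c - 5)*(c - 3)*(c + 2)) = c^2 - 3*c - 10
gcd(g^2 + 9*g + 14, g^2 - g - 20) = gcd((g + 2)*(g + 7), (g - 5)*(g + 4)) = 1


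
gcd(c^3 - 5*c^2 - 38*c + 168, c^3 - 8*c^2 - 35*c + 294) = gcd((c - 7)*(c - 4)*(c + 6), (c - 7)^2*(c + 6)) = c^2 - c - 42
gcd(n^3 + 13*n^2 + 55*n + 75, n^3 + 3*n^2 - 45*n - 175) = n^2 + 10*n + 25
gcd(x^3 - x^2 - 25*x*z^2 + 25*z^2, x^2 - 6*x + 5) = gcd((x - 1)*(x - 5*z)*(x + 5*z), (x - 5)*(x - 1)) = x - 1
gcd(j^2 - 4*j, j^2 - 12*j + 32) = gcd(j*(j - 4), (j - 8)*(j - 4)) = j - 4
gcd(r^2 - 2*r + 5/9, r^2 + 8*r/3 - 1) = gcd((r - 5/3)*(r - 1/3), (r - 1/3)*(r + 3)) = r - 1/3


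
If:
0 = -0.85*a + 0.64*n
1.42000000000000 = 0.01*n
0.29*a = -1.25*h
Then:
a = 106.92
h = -24.80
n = 142.00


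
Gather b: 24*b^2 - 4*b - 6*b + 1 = 24*b^2 - 10*b + 1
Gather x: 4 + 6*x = 6*x + 4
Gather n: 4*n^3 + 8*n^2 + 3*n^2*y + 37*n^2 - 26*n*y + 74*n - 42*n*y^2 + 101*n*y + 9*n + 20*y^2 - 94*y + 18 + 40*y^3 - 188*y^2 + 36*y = 4*n^3 + n^2*(3*y + 45) + n*(-42*y^2 + 75*y + 83) + 40*y^3 - 168*y^2 - 58*y + 18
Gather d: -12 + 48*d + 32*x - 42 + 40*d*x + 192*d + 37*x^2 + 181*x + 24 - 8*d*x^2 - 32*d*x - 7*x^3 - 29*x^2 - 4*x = d*(-8*x^2 + 8*x + 240) - 7*x^3 + 8*x^2 + 209*x - 30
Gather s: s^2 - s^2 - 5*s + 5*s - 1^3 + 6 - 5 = 0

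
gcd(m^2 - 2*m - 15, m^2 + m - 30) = m - 5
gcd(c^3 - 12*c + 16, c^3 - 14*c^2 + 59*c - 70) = c - 2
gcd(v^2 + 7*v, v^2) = v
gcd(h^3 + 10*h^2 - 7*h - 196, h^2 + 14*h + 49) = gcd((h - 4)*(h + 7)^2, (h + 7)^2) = h^2 + 14*h + 49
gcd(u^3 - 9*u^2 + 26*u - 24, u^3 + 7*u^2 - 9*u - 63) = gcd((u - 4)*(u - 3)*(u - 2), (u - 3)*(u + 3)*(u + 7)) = u - 3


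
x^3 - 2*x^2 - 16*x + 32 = (x - 4)*(x - 2)*(x + 4)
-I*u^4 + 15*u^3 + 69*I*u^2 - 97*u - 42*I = (u + I)*(u + 6*I)*(u + 7*I)*(-I*u + 1)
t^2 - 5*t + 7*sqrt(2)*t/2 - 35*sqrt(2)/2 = (t - 5)*(t + 7*sqrt(2)/2)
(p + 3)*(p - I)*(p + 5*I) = p^3 + 3*p^2 + 4*I*p^2 + 5*p + 12*I*p + 15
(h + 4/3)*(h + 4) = h^2 + 16*h/3 + 16/3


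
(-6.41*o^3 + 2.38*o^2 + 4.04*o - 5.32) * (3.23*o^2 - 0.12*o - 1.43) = -20.7043*o^5 + 8.4566*o^4 + 21.9299*o^3 - 21.0718*o^2 - 5.1388*o + 7.6076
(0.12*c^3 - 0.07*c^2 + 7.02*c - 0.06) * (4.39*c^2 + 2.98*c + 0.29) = 0.5268*c^5 + 0.0503*c^4 + 30.644*c^3 + 20.6359*c^2 + 1.857*c - 0.0174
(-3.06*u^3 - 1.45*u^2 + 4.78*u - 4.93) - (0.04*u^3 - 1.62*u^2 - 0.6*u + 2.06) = -3.1*u^3 + 0.17*u^2 + 5.38*u - 6.99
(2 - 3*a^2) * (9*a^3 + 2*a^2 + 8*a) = -27*a^5 - 6*a^4 - 6*a^3 + 4*a^2 + 16*a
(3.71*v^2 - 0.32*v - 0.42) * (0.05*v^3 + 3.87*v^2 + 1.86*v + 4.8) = 0.1855*v^5 + 14.3417*v^4 + 5.6412*v^3 + 15.5874*v^2 - 2.3172*v - 2.016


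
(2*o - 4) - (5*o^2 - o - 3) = -5*o^2 + 3*o - 1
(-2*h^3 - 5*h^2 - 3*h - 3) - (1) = -2*h^3 - 5*h^2 - 3*h - 4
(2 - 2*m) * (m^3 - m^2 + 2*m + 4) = -2*m^4 + 4*m^3 - 6*m^2 - 4*m + 8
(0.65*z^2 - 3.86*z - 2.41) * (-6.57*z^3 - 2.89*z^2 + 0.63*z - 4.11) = -4.2705*z^5 + 23.4817*z^4 + 27.3986*z^3 + 1.8616*z^2 + 14.3463*z + 9.9051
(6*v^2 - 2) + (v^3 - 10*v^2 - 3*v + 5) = v^3 - 4*v^2 - 3*v + 3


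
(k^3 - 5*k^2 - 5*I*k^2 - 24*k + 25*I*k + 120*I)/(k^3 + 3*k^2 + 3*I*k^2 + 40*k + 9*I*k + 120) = (k - 8)/(k + 8*I)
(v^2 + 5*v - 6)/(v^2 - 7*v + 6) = (v + 6)/(v - 6)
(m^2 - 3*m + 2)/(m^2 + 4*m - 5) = (m - 2)/(m + 5)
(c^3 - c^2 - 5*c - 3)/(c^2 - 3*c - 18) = (-c^3 + c^2 + 5*c + 3)/(-c^2 + 3*c + 18)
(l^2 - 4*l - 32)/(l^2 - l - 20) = (l - 8)/(l - 5)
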